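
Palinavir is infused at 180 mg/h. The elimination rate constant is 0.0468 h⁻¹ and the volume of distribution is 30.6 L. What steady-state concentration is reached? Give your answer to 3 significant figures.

CL = k · V = 0.0468 × 30.6 = 1.432 L/h
Css = rate / CL = 180 / 1.432 ≈ 126 µg/mL

126 µg/mL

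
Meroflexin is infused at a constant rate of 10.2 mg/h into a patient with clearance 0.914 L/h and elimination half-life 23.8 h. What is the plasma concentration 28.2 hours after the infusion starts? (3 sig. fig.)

Css = rate / CL = 10.2 / 0.914 = 11.16 µg/mL
k = ln 2 / 23.8 = 0.02912 h⁻¹
C(t) = Css (1 − e^(−kt)) = 11.16 × (1 − e^(−0.8213)) = 11.16 × 0.5601 ≈ 6.25 µg/mL

6.25 µg/mL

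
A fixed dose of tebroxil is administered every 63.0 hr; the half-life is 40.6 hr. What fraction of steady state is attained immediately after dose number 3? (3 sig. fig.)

k = ln 2 / 40.6 = 0.01707 hr⁻¹
f_n = 1 − e^(−nkτ) = 1 − e^(−3 × 0.01707 × 63.0) = 1 − e^(−3.227) = 1 − 0.03969 ≈ 0.960

0.960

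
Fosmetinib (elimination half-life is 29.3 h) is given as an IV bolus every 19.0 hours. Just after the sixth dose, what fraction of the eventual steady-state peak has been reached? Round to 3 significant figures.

0.933

k = ln 2 / 29.3 = 0.02366 h⁻¹
f_n = 1 − e^(−nkτ) = 1 − e^(−6 × 0.02366 × 19.0) = 1 − e^(−2.697) = 1 − 0.06742 ≈ 0.933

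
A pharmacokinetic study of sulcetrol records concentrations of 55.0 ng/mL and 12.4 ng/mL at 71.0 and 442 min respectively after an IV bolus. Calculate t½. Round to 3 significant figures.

173 minutes

k = ln(C₁/C₂) / (t₂ − t₁) = ln(55.0/12.4) / (442 − 71.0)
  = 1.490 / 371.0 = 0.004015 min⁻¹
t½ = ln 2 / k = ln 2 / 0.004015 ≈ 173 minutes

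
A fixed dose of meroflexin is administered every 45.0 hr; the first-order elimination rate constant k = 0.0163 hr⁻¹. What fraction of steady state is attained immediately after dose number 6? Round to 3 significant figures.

0.988

f_n = 1 − e^(−nkτ) = 1 − e^(−6 × 0.01630 × 45.0) = 1 − e^(−4.401) = 1 − 0.01227 ≈ 0.988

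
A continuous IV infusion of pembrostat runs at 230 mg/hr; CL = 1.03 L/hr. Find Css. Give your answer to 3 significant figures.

Css = infusion rate / CL = 230 / 1.03 ≈ 223 µg/mL

223 µg/mL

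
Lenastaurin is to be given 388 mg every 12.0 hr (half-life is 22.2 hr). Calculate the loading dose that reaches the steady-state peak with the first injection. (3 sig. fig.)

1240 mg

k = ln 2 / 22.2 = 0.03122 hr⁻¹
Accumulation ratio R = 1 / (1 − e^(−kτ)) = 1 / (1 − e^(−0.03122×12.0)) = 1 / (1 − 0.6875) = 3.200
Loading dose = maintenance dose × R = 388 × 3.200 ≈ 1240 mg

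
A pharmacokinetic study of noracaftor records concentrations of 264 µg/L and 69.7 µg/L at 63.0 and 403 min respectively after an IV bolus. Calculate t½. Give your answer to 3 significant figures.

k = ln(C₁/C₂) / (t₂ − t₁) = ln(264/69.7) / (403 − 63.0)
  = 1.332 / 340.0 = 0.003917 min⁻¹
t½ = ln 2 / k = ln 2 / 0.003917 ≈ 177 minutes

177 minutes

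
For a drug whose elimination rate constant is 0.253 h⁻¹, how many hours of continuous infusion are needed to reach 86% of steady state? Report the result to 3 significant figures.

f = 1 − e^(−kt)  ⇒  t = −ln(1 − f) / k
t = −ln(1 − 0.86) / 0.2530 = 1.966 / 0.2530 ≈ 7.77 hours

7.77 hours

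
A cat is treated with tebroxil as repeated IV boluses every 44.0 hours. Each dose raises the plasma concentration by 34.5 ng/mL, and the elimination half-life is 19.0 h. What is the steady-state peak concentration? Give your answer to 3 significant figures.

43.2 ng/mL

k = ln 2 / 19.0 = 0.03648 h⁻¹
Fraction remaining after one interval: e^(−kτ) = e^(−0.03648 × 44.0) = 0.2009
R = 1 / (1 − 0.2009) = 1.251
Css,max = 34.5 × 1.251 ≈ 43.2 ng/mL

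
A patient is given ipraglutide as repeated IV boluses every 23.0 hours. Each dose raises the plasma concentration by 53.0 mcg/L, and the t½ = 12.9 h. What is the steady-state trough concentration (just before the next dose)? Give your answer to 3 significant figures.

21.7 mcg/L

k = ln 2 / 12.9 = 0.05373 h⁻¹
Fraction remaining after one interval: e^(−kτ) = e^(−0.05373 × 23.0) = 0.2906
R = 1 / (1 − 0.2906) = 1.410
Css,max = 53.0 × 1.410 = 74.71 mcg/L
Css,min = Css,max × e^(−kτ) = 74.71 × 0.2906 ≈ 21.7 mcg/L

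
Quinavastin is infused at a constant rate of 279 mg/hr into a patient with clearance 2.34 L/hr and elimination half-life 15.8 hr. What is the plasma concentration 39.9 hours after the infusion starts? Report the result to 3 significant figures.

98.5 µg/mL

Css = rate / CL = 279 / 2.34 = 119.2 µg/mL
k = ln 2 / 15.8 = 0.04387 hr⁻¹
C(t) = Css (1 − e^(−kt)) = 119.2 × (1 − e^(−1.750)) = 119.2 × 0.8263 ≈ 98.5 µg/mL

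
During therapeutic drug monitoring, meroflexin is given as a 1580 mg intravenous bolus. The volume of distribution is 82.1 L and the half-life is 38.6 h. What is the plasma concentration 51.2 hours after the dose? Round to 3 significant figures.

7.67 µg/mL

C₀ = dose / V = 1580 / 82.1 = 19.24 µg/mL
k = ln 2 / 38.6 = 0.01796 h⁻¹
C(t) = C₀ e^(−kt) = 19.24 × e^(−0.01796 × 51.2) = 19.24 × e^(−0.9194) = 19.24 × 0.3988 ≈ 7.67 µg/mL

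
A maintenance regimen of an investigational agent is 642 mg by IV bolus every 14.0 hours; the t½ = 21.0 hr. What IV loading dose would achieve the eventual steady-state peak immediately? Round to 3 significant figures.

k = ln 2 / 21.0 = 0.03301 hr⁻¹
Accumulation ratio R = 1 / (1 − e^(−kτ)) = 1 / (1 − e^(−0.03301×14.0)) = 1 / (1 − 0.6300) = 2.702
Loading dose = maintenance dose × R = 642 × 2.702 ≈ 1730 mg

1730 mg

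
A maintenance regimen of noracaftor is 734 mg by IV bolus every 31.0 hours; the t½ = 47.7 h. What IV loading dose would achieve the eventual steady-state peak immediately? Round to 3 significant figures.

2020 mg

k = ln 2 / 47.7 = 0.01453 h⁻¹
Accumulation ratio R = 1 / (1 − e^(−kτ)) = 1 / (1 − e^(−0.01453×31.0)) = 1 / (1 − 0.6373) = 2.757
Loading dose = maintenance dose × R = 734 × 2.757 ≈ 2020 mg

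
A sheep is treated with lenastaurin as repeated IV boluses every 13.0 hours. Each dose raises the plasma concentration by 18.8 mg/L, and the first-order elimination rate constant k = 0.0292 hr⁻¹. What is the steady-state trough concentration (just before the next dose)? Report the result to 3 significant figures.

Fraction remaining after one interval: e^(−kτ) = e^(−0.02920 × 13.0) = 0.6841
R = 1 / (1 − 0.6841) = 3.166
Css,max = 18.8 × 3.166 = 59.52 mg/L
Css,min = Css,max × e^(−kτ) = 59.52 × 0.6841 ≈ 40.7 mg/L

40.7 mg/L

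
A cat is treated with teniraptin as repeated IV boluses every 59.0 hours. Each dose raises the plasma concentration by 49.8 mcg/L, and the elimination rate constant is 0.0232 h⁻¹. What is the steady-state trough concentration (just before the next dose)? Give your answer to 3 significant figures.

Fraction remaining after one interval: e^(−kτ) = e^(−0.02320 × 59.0) = 0.2544
R = 1 / (1 − 0.2544) = 1.341
Css,max = 49.8 × 1.341 = 66.79 mcg/L
Css,min = Css,max × e^(−kτ) = 66.79 × 0.2544 ≈ 17.0 mcg/L

17.0 mcg/L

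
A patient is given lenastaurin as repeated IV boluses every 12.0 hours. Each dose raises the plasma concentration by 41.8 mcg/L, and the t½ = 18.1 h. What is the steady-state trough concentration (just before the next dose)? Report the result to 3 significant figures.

71.7 mcg/L

k = ln 2 / 18.1 = 0.03830 h⁻¹
Fraction remaining after one interval: e^(−kτ) = e^(−0.03830 × 12.0) = 0.6316
R = 1 / (1 − 0.6316) = 2.714
Css,max = 41.8 × 2.714 = 113.5 mcg/L
Css,min = Css,max × e^(−kτ) = 113.5 × 0.6316 ≈ 71.7 mcg/L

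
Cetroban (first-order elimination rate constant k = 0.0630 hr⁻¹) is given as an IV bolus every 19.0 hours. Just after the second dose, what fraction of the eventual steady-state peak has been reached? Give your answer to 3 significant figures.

0.909

f_n = 1 − e^(−nkτ) = 1 − e^(−2 × 0.06300 × 19.0) = 1 − e^(−2.394) = 1 − 0.09126 ≈ 0.909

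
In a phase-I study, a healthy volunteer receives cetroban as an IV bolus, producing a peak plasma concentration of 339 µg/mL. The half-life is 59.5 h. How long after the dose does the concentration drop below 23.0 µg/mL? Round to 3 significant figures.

k = ln 2 / 59.5 = 0.01165 h⁻¹
C(t) = C₀ e^(−kt)  ⇒  t = ln(C₀/C) / k
t = ln(339/23.0) / 0.01165 = 2.691 / 0.01165 ≈ 231 hours

231 hours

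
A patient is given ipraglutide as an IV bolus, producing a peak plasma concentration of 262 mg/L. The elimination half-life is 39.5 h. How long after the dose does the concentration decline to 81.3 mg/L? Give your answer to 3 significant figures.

66.7 hours

k = ln 2 / 39.5 = 0.01755 h⁻¹
C(t) = C₀ e^(−kt)  ⇒  t = ln(C₀/C) / k
t = ln(262/81.3) / 0.01755 = 1.170 / 0.01755 ≈ 66.7 hours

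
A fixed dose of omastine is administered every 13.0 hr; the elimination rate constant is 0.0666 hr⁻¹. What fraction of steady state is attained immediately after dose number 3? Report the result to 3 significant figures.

0.926

f_n = 1 − e^(−nkτ) = 1 − e^(−3 × 0.06660 × 13.0) = 1 − e^(−2.597) = 1 − 0.07447 ≈ 0.926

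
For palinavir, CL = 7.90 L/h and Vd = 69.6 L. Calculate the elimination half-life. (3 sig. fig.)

k = CL / V = 7.90 / 69.6 = 0.1135 h⁻¹
t½ = ln 2 / k = ln 2 / 0.1135 ≈ 6.11 hours

6.11 hours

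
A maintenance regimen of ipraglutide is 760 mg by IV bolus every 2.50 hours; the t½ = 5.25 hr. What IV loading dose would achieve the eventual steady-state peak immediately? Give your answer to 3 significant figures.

2700 mg

k = ln 2 / 5.25 = 0.1320 hr⁻¹
Accumulation ratio R = 1 / (1 − e^(−kτ)) = 1 / (1 − e^(−0.1320×2.50)) = 1 / (1 − 0.7189) = 3.557
Loading dose = maintenance dose × R = 760 × 3.557 ≈ 2700 mg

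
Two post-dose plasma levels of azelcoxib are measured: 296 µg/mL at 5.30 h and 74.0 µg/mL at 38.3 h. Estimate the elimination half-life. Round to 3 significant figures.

k = ln(C₁/C₂) / (t₂ − t₁) = ln(296/74.0) / (38.3 − 5.30)
  = 1.386 / 33.00 = 0.04201 h⁻¹
t½ = ln 2 / k = ln 2 / 0.04201 ≈ 16.5 hours

16.5 hours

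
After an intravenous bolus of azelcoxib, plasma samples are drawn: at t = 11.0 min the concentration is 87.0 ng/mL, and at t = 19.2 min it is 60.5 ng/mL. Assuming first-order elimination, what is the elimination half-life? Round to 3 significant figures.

15.6 minutes

k = ln(C₁/C₂) / (t₂ − t₁) = ln(87.0/60.5) / (19.2 − 11.0)
  = 0.3633 / 8.200 = 0.04430 min⁻¹
t½ = ln 2 / k = ln 2 / 0.04430 ≈ 15.6 minutes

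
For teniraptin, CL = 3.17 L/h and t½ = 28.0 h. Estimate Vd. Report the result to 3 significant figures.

128 L

k = ln 2 / t½ = ln 2 / 28.0 = 0.02476 h⁻¹
V = CL / k = 3.17 / 0.02476 ≈ 128 L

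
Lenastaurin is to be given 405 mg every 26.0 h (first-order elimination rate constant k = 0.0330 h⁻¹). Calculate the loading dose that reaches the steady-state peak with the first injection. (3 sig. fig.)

Accumulation ratio R = 1 / (1 − e^(−kτ)) = 1 / (1 − e^(−0.03300×26.0)) = 1 / (1 − 0.4240) = 1.736
Loading dose = maintenance dose × R = 405 × 1.736 ≈ 703 mg

703 mg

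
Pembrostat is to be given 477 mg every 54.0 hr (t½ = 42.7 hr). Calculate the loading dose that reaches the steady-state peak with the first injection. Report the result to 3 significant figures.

817 mg

k = ln 2 / 42.7 = 0.01623 hr⁻¹
Accumulation ratio R = 1 / (1 − e^(−kτ)) = 1 / (1 − e^(−0.01623×54.0)) = 1 / (1 − 0.4162) = 1.713
Loading dose = maintenance dose × R = 477 × 1.713 ≈ 817 mg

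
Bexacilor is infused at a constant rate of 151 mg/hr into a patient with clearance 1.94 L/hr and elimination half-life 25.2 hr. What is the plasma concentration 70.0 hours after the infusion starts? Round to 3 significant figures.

66.5 mg/L

Css = rate / CL = 151 / 1.94 = 77.84 mg/L
k = ln 2 / 25.2 = 0.02751 hr⁻¹
C(t) = Css (1 − e^(−kt)) = 77.84 × (1 − e^(−1.925)) = 77.84 × 0.8542 ≈ 66.5 mg/L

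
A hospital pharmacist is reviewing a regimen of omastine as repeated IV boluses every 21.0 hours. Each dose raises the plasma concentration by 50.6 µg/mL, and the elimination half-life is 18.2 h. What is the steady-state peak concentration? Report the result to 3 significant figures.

k = ln 2 / 18.2 = 0.03809 h⁻¹
Fraction remaining after one interval: e^(−kτ) = e^(−0.03809 × 21.0) = 0.4494
R = 1 / (1 − 0.4494) = 1.816
Css,max = 50.6 × 1.816 ≈ 91.9 µg/mL

91.9 µg/mL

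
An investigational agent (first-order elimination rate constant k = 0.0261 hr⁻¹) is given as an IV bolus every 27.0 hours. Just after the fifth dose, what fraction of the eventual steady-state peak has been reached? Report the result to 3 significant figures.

0.971

f_n = 1 − e^(−nkτ) = 1 − e^(−5 × 0.02610 × 27.0) = 1 − e^(−3.524) = 1 − 0.02950 ≈ 0.971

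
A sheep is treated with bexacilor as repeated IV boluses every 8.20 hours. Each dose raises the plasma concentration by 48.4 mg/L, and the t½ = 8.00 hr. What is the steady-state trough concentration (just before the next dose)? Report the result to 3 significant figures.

k = ln 2 / 8.00 = 0.08664 hr⁻¹
Fraction remaining after one interval: e^(−kτ) = e^(−0.08664 × 8.20) = 0.4914
R = 1 / (1 − 0.4914) = 1.966
Css,max = 48.4 × 1.966 = 95.17 mg/L
Css,min = Css,max × e^(−kτ) = 95.17 × 0.4914 ≈ 46.8 mg/L

46.8 mg/L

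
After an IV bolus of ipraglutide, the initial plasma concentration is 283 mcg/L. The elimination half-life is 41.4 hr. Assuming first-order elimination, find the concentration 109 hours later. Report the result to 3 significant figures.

k = ln 2 / 41.4 = 0.01674 hr⁻¹
109 hr is 2.633 half-lives, so C = 283 × (1/2)^2.633 = 283 × 0.1612 ≈ 45.6 mcg/L

45.6 mcg/L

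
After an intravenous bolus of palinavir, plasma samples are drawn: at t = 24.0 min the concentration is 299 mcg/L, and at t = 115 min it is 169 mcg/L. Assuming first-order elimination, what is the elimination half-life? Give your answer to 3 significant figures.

k = ln(C₁/C₂) / (t₂ − t₁) = ln(299/169) / (115 − 24.0)
  = 0.5705 / 91.00 = 0.006270 min⁻¹
t½ = ln 2 / k = ln 2 / 0.006270 ≈ 111 minutes

111 minutes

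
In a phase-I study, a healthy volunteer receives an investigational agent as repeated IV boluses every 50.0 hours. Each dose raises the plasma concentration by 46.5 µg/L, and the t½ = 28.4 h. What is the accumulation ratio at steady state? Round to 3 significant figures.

k = ln 2 / 28.4 = 0.02441 h⁻¹
Fraction remaining after one interval: e^(−kτ) = e^(−0.02441 × 50.0) = 0.2951
R = 1 / (1 − 0.2951) = 1 / 0.7049 ≈ 1.42

1.42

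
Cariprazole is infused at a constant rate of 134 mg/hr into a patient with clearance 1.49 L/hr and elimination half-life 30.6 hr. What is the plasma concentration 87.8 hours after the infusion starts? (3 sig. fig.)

77.6 µg/mL

Css = rate / CL = 134 / 1.49 = 89.93 µg/mL
k = ln 2 / 30.6 = 0.02265 hr⁻¹
C(t) = Css (1 − e^(−kt)) = 89.93 × (1 − e^(−1.989)) = 89.93 × 0.8631 ≈ 77.6 µg/mL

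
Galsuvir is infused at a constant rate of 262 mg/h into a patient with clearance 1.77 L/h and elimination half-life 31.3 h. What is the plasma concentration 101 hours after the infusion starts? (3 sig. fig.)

Css = rate / CL = 262 / 1.77 = 148.0 mg/L
k = ln 2 / 31.3 = 0.02215 h⁻¹
C(t) = Css (1 − e^(−kt)) = 148.0 × (1 − e^(−2.237)) = 148.0 × 0.8932 ≈ 132 mg/L

132 mg/L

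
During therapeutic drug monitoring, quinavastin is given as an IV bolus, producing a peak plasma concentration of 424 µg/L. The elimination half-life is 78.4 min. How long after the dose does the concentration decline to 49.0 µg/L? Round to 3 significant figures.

k = ln 2 / 78.4 = 0.008841 min⁻¹
C(t) = C₀ e^(−kt)  ⇒  t = ln(C₀/C) / k
t = ln(424/49.0) / 0.008841 = 2.158 / 0.008841 ≈ 244 minutes

244 minutes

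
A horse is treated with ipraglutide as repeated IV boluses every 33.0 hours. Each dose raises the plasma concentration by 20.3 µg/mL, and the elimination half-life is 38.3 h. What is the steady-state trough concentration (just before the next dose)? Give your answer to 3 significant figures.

24.8 µg/mL

k = ln 2 / 38.3 = 0.01810 h⁻¹
Fraction remaining after one interval: e^(−kτ) = e^(−0.01810 × 33.0) = 0.5503
R = 1 / (1 − 0.5503) = 2.224
Css,max = 20.3 × 2.224 = 45.14 µg/mL
Css,min = Css,max × e^(−kτ) = 45.14 × 0.5503 ≈ 24.8 µg/mL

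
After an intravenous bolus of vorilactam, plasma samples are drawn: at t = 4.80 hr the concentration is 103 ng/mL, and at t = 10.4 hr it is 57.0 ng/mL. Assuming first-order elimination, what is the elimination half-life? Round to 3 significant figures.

6.56 hours

k = ln(C₁/C₂) / (t₂ − t₁) = ln(103/57.0) / (10.4 − 4.80)
  = 0.5917 / 5.600 = 0.1057 hr⁻¹
t½ = ln 2 / k = ln 2 / 0.1057 ≈ 6.56 hours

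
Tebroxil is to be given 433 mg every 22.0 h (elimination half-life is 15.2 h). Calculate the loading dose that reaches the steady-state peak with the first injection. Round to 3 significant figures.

k = ln 2 / 15.2 = 0.04560 h⁻¹
Accumulation ratio R = 1 / (1 − e^(−kτ)) = 1 / (1 − e^(−0.04560×22.0)) = 1 / (1 − 0.3667) = 1.579
Loading dose = maintenance dose × R = 433 × 1.579 ≈ 684 mg

684 mg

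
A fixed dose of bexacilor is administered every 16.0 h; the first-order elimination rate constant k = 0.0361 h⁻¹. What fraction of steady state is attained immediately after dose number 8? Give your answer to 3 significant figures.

0.990

f_n = 1 − e^(−nkτ) = 1 − e^(−8 × 0.03610 × 16.0) = 1 − e^(−4.621) = 1 − 0.009845 ≈ 0.990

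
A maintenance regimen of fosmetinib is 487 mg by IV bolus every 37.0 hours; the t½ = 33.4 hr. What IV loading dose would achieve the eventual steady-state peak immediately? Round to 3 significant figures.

909 mg

k = ln 2 / 33.4 = 0.02075 hr⁻¹
Accumulation ratio R = 1 / (1 − e^(−kτ)) = 1 / (1 − e^(−0.02075×37.0)) = 1 / (1 − 0.4640) = 1.866
Loading dose = maintenance dose × R = 487 × 1.866 ≈ 909 mg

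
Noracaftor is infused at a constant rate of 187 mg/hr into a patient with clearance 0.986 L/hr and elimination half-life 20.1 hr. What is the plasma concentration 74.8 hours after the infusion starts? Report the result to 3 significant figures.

175 mg/L

Css = rate / CL = 187 / 0.986 = 189.7 mg/L
k = ln 2 / 20.1 = 0.03448 hr⁻¹
C(t) = Css (1 − e^(−kt)) = 189.7 × (1 − e^(−2.579)) = 189.7 × 0.9242 ≈ 175 mg/L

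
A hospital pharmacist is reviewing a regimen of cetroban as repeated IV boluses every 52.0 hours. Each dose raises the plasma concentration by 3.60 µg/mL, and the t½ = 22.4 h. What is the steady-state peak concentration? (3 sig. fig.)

4.50 µg/mL

k = ln 2 / 22.4 = 0.03094 h⁻¹
Fraction remaining after one interval: e^(−kτ) = e^(−0.03094 × 52.0) = 0.2001
R = 1 / (1 − 0.2001) = 1.250
Css,max = 3.60 × 1.250 ≈ 4.50 µg/mL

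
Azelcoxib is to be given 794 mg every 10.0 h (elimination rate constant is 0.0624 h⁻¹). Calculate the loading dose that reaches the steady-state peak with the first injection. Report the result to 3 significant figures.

1710 mg

Accumulation ratio R = 1 / (1 − e^(−kτ)) = 1 / (1 − e^(−0.06240×10.0)) = 1 / (1 − 0.5358) = 2.154
Loading dose = maintenance dose × R = 794 × 2.154 ≈ 1710 mg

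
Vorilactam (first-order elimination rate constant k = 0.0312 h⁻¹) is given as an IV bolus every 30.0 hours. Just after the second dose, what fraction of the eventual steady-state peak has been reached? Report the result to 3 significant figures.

f_n = 1 − e^(−nkτ) = 1 − e^(−2 × 0.03120 × 30.0) = 1 − e^(−1.872) = 1 − 0.1538 ≈ 0.846

0.846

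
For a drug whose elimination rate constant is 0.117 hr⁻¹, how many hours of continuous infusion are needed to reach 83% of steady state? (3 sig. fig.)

f = 1 − e^(−kt)  ⇒  t = −ln(1 − f) / k
t = −ln(1 − 0.83) / 0.1170 = 1.772 / 0.1170 ≈ 15.1 hours

15.1 hours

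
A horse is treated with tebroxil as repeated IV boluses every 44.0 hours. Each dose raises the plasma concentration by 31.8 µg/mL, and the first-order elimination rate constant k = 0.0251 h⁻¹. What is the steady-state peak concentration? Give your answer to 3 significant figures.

Fraction remaining after one interval: e^(−kτ) = e^(−0.02510 × 44.0) = 0.3314
R = 1 / (1 − 0.3314) = 1.496
Css,max = 31.8 × 1.496 ≈ 47.6 µg/mL

47.6 µg/mL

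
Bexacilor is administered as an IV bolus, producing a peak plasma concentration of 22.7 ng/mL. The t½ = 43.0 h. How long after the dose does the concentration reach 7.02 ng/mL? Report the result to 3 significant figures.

72.8 hours

k = ln 2 / 43.0 = 0.01612 h⁻¹
C(t) = C₀ e^(−kt)  ⇒  t = ln(C₀/C) / k
t = ln(22.7/7.02) / 0.01612 = 1.174 / 0.01612 ≈ 72.8 hours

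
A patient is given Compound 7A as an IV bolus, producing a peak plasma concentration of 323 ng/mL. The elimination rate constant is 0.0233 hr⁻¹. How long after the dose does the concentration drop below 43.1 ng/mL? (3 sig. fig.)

86.4 hours

C(t) = C₀ e^(−kt)  ⇒  t = ln(C₀/C) / k
t = ln(323/43.1) / 0.02330 = 2.014 / 0.02330 ≈ 86.4 hours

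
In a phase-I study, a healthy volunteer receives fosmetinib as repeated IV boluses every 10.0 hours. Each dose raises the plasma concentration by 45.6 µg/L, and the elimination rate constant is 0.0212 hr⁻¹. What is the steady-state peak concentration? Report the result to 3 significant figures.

239 µg/L

Fraction remaining after one interval: e^(−kτ) = e^(−0.02120 × 10.0) = 0.8090
R = 1 / (1 − 0.8090) = 5.235
Css,max = 45.6 × 5.235 ≈ 239 µg/L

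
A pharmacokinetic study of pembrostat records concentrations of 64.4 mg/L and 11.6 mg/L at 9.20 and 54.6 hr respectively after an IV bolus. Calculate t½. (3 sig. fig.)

18.4 hours

k = ln(C₁/C₂) / (t₂ − t₁) = ln(64.4/11.6) / (54.6 − 9.20)
  = 1.714 / 45.40 = 0.03776 hr⁻¹
t½ = ln 2 / k = ln 2 / 0.03776 ≈ 18.4 hours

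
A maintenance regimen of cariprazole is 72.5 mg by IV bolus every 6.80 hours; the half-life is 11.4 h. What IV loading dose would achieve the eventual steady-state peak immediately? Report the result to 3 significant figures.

214 mg

k = ln 2 / 11.4 = 0.06080 h⁻¹
Accumulation ratio R = 1 / (1 − e^(−kτ)) = 1 / (1 − e^(−0.06080×6.80)) = 1 / (1 − 0.6614) = 2.953
Loading dose = maintenance dose × R = 72.5 × 2.953 ≈ 214 mg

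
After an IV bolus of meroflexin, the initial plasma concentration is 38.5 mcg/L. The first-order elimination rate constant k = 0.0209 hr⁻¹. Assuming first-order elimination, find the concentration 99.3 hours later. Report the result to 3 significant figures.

4.83 mcg/L

C(t) = C₀ e^(−kt) = 38.5 × e^(−0.02090 × 99.3) = 38.5 × e^(−2.075) = 38.5 × 0.1255 ≈ 4.83 mcg/L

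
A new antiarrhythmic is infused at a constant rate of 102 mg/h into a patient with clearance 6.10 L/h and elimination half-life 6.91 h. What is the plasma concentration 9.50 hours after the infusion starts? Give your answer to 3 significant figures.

Css = rate / CL = 102 / 6.10 = 16.72 µg/mL
k = ln 2 / 6.91 = 0.1003 h⁻¹
C(t) = Css (1 − e^(−kt)) = 16.72 × (1 − e^(−0.9530)) = 16.72 × 0.6144 ≈ 10.3 µg/mL

10.3 µg/mL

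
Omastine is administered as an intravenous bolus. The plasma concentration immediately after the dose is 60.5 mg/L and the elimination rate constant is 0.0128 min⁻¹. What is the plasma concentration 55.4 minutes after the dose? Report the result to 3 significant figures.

C(t) = C₀ e^(−kt) = 60.5 × e^(−0.01280 × 55.4) = 60.5 × e^(−0.7091) = 60.5 × 0.4921 ≈ 29.8 mg/L

29.8 mg/L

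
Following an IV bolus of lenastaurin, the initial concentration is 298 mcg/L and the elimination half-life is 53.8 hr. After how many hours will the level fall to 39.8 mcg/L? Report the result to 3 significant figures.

k = ln 2 / 53.8 = 0.01288 hr⁻¹
C(t) = C₀ e^(−kt)  ⇒  t = ln(C₀/C) / k
t = ln(298/39.8) / 0.01288 = 2.013 / 0.01288 ≈ 156 hours

156 hours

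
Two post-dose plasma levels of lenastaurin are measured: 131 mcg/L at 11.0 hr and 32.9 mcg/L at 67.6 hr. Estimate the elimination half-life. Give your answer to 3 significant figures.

k = ln(C₁/C₂) / (t₂ − t₁) = ln(131/32.9) / (67.6 − 11.0)
  = 1.382 / 56.60 = 0.02441 hr⁻¹
t½ = ln 2 / k = ln 2 / 0.02441 ≈ 28.4 hours

28.4 hours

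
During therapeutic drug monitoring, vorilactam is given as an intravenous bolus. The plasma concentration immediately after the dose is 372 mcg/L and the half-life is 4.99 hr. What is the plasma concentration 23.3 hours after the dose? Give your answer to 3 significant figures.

14.6 mcg/L

k = ln 2 / 4.99 = 0.1389 hr⁻¹
C(t) = C₀ e^(−kt) = 372 × e^(−0.1389 × 23.3) = 372 × e^(−3.237) = 372 × 0.03930 ≈ 14.6 mcg/L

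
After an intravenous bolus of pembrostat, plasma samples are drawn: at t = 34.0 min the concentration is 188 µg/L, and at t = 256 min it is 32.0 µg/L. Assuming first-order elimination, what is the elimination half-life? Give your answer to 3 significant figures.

86.9 minutes

k = ln(C₁/C₂) / (t₂ − t₁) = ln(188/32.0) / (256 − 34.0)
  = 1.771 / 222.0 = 0.007976 min⁻¹
t½ = ln 2 / k = ln 2 / 0.007976 ≈ 86.9 minutes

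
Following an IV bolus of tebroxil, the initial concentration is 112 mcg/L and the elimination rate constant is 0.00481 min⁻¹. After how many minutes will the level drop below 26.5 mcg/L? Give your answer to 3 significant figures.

300 minutes

C(t) = C₀ e^(−kt)  ⇒  t = ln(C₀/C) / k
t = ln(112/26.5) / 0.004810 = 1.441 / 0.004810 ≈ 300 minutes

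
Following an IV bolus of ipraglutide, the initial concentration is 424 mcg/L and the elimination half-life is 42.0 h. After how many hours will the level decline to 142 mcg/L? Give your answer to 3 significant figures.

66.3 hours

k = ln 2 / 42.0 = 0.01650 h⁻¹
C(t) = C₀ e^(−kt)  ⇒  t = ln(C₀/C) / k
t = ln(424/142) / 0.01650 = 1.094 / 0.01650 ≈ 66.3 hours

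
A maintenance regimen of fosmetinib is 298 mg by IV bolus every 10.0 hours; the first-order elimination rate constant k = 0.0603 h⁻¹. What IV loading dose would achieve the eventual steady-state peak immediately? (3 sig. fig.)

658 mg

Accumulation ratio R = 1 / (1 − e^(−kτ)) = 1 / (1 − e^(−0.06030×10.0)) = 1 / (1 − 0.5472) = 2.208
Loading dose = maintenance dose × R = 298 × 2.208 ≈ 658 mg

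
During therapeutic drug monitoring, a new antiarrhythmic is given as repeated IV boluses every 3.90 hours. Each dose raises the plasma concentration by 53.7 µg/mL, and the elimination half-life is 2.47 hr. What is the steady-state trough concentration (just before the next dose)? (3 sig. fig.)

27.0 µg/mL

k = ln 2 / 2.47 = 0.2806 hr⁻¹
Fraction remaining after one interval: e^(−kτ) = e^(−0.2806 × 3.90) = 0.3347
R = 1 / (1 − 0.3347) = 1.503
Css,max = 53.7 × 1.503 = 80.72 µg/mL
Css,min = Css,max × e^(−kτ) = 80.72 × 0.3347 ≈ 27.0 µg/mL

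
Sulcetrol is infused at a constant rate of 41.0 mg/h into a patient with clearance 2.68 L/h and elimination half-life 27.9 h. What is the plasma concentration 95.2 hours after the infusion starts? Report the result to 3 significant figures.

Css = rate / CL = 41.0 / 2.68 = 15.30 µg/mL
k = ln 2 / 27.9 = 0.02484 h⁻¹
C(t) = Css (1 − e^(−kt)) = 15.30 × (1 − e^(−2.365)) = 15.30 × 0.9061 ≈ 13.9 µg/mL

13.9 µg/mL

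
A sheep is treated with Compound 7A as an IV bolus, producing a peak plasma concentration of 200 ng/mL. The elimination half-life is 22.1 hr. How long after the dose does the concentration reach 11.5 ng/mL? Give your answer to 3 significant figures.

91.1 hours

k = ln 2 / 22.1 = 0.03136 hr⁻¹
C(t) = C₀ e^(−kt)  ⇒  t = ln(C₀/C) / k
t = ln(200/11.5) / 0.03136 = 2.856 / 0.03136 ≈ 91.1 hours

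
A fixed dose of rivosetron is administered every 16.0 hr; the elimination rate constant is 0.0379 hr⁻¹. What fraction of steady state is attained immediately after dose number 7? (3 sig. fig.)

0.986

f_n = 1 − e^(−nkτ) = 1 − e^(−7 × 0.03790 × 16.0) = 1 − e^(−4.245) = 1 − 0.01434 ≈ 0.986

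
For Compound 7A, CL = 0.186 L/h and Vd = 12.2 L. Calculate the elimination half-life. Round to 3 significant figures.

45.5 hours

k = CL / V = 0.186 / 12.2 = 0.01525 h⁻¹
t½ = ln 2 / k = ln 2 / 0.01525 ≈ 45.5 hours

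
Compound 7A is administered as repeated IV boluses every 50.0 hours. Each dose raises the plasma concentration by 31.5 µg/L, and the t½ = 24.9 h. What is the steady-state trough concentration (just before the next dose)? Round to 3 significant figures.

k = ln 2 / 24.9 = 0.02784 h⁻¹
Fraction remaining after one interval: e^(−kτ) = e^(−0.02784 × 50.0) = 0.2486
R = 1 / (1 − 0.2486) = 1.331
Css,max = 31.5 × 1.331 = 41.92 µg/L
Css,min = Css,max × e^(−kτ) = 41.92 × 0.2486 ≈ 10.4 µg/L

10.4 µg/L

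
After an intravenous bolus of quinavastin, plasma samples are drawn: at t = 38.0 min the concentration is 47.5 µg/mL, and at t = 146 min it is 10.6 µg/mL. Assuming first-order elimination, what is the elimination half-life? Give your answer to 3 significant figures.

49.9 minutes

k = ln(C₁/C₂) / (t₂ − t₁) = ln(47.5/10.6) / (146 − 38.0)
  = 1.500 / 108.0 = 0.01389 min⁻¹
t½ = ln 2 / k = ln 2 / 0.01389 ≈ 49.9 minutes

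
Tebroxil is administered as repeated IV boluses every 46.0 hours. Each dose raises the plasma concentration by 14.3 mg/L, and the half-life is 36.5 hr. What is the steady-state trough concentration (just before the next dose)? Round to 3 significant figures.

k = ln 2 / 36.5 = 0.01899 hr⁻¹
Fraction remaining after one interval: e^(−kτ) = e^(−0.01899 × 46.0) = 0.4175
R = 1 / (1 − 0.4175) = 1.717
Css,max = 14.3 × 1.717 = 24.55 mg/L
Css,min = Css,max × e^(−kτ) = 24.55 × 0.4175 ≈ 10.2 mg/L

10.2 mg/L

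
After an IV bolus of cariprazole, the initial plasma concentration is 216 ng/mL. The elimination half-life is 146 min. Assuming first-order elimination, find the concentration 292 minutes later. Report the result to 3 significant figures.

54.0 ng/mL

k = ln 2 / 146 = 0.004748 min⁻¹
292 min is 2.000 half-lives, so C = 216 × (1/2)^2.000 = 216 × 0.2500 ≈ 54.0 ng/mL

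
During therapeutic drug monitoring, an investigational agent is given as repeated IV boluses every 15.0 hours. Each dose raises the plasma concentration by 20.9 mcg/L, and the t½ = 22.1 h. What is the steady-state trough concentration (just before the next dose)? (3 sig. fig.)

34.8 mcg/L

k = ln 2 / 22.1 = 0.03136 h⁻¹
Fraction remaining after one interval: e^(−kτ) = e^(−0.03136 × 15.0) = 0.6247
R = 1 / (1 − 0.6247) = 2.665
Css,max = 20.9 × 2.665 = 55.69 mcg/L
Css,min = Css,max × e^(−kτ) = 55.69 × 0.6247 ≈ 34.8 mcg/L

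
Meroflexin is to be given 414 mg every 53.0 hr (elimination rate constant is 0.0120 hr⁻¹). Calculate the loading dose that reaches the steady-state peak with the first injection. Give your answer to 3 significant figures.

880 mg

Accumulation ratio R = 1 / (1 − e^(−kτ)) = 1 / (1 − e^(−0.01200×53.0)) = 1 / (1 − 0.5294) = 2.125
Loading dose = maintenance dose × R = 414 × 2.125 ≈ 880 mg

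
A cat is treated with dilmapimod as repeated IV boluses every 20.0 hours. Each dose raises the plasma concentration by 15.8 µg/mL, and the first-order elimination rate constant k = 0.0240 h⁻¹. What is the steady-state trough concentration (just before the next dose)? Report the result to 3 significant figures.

25.6 µg/mL

Fraction remaining after one interval: e^(−kτ) = e^(−0.02400 × 20.0) = 0.6188
R = 1 / (1 − 0.6188) = 2.623
Css,max = 15.8 × 2.623 = 41.45 µg/mL
Css,min = Css,max × e^(−kτ) = 41.45 × 0.6188 ≈ 25.6 µg/mL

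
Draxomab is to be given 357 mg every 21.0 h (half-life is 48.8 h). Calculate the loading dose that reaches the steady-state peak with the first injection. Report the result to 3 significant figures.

k = ln 2 / 48.8 = 0.01420 h⁻¹
Accumulation ratio R = 1 / (1 − e^(−kτ)) = 1 / (1 − e^(−0.01420×21.0)) = 1 / (1 − 0.7421) = 3.877
Loading dose = maintenance dose × R = 357 × 3.877 ≈ 1380 mg

1380 mg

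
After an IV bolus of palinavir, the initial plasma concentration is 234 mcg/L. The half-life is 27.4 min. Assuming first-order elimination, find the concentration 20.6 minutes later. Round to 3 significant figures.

k = ln 2 / 27.4 = 0.02530 min⁻¹
20.6 min is 0.7518 half-lives, so C = 234 × (1/2)^0.7518 = 234 × 0.5939 ≈ 139 mcg/L

139 mcg/L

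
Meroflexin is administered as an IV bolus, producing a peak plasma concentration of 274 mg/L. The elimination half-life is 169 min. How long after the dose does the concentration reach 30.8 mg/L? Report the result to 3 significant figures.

533 minutes

k = ln 2 / 169 = 0.004101 min⁻¹
C(t) = C₀ e^(−kt)  ⇒  t = ln(C₀/C) / k
t = ln(274/30.8) / 0.004101 = 2.186 / 0.004101 ≈ 533 minutes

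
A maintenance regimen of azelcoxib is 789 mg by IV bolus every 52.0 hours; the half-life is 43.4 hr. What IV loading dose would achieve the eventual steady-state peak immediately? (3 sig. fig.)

k = ln 2 / 43.4 = 0.01597 hr⁻¹
Accumulation ratio R = 1 / (1 − e^(−kτ)) = 1 / (1 − e^(−0.01597×52.0)) = 1 / (1 − 0.4358) = 1.773
Loading dose = maintenance dose × R = 789 × 1.773 ≈ 1400 mg

1400 mg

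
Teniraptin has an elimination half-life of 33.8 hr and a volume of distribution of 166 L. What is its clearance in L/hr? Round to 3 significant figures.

k = ln 2 / t½ = ln 2 / 33.8 = 0.02051 hr⁻¹
CL = k · V = 0.02051 × 166 ≈ 3.40 L/hr

3.40 L/hr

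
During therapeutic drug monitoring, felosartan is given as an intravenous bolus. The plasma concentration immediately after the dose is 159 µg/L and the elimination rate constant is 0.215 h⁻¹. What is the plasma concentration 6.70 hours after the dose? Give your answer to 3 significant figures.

37.7 µg/L

C(t) = C₀ e^(−kt) = 159 × e^(−0.2150 × 6.70) = 159 × e^(−1.441) = 159 × 0.2368 ≈ 37.7 µg/L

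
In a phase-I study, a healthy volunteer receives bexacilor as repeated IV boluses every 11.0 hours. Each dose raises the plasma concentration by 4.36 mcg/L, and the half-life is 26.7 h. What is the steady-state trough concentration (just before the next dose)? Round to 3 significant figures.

13.2 mcg/L

k = ln 2 / 26.7 = 0.02596 h⁻¹
Fraction remaining after one interval: e^(−kτ) = e^(−0.02596 × 11.0) = 0.7516
R = 1 / (1 − 0.7516) = 4.026
Css,max = 4.36 × 4.026 = 17.55 mcg/L
Css,min = Css,max × e^(−kτ) = 17.55 × 0.7516 ≈ 13.2 mcg/L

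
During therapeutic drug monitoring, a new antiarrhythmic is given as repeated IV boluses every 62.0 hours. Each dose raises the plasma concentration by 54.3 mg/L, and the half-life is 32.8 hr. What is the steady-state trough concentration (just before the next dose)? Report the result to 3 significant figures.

20.1 mg/L

k = ln 2 / 32.8 = 0.02113 hr⁻¹
Fraction remaining after one interval: e^(−kτ) = e^(−0.02113 × 62.0) = 0.2698
R = 1 / (1 − 0.2698) = 1.369
Css,max = 54.3 × 1.369 = 74.36 mg/L
Css,min = Css,max × e^(−kτ) = 74.36 × 0.2698 ≈ 20.1 mg/L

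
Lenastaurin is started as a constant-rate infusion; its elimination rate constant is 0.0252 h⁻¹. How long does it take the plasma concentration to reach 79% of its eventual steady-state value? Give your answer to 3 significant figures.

61.9 hours

f = 1 − e^(−kt)  ⇒  t = −ln(1 − f) / k
t = −ln(1 − 0.79) / 0.02520 = 1.561 / 0.02520 ≈ 61.9 hours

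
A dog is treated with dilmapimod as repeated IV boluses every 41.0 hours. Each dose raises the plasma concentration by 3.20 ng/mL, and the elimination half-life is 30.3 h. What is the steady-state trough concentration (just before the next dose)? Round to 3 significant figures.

2.06 ng/mL

k = ln 2 / 30.3 = 0.02288 h⁻¹
Fraction remaining after one interval: e^(−kτ) = e^(−0.02288 × 41.0) = 0.3914
R = 1 / (1 − 0.3914) = 1.643
Css,max = 3.20 × 1.643 = 5.258 ng/mL
Css,min = Css,max × e^(−kτ) = 5.258 × 0.3914 ≈ 2.06 ng/mL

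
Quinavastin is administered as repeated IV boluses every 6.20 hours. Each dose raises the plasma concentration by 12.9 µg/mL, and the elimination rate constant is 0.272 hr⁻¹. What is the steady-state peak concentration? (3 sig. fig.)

Fraction remaining after one interval: e^(−kτ) = e^(−0.2720 × 6.20) = 0.1852
R = 1 / (1 − 0.1852) = 1.227
Css,max = 12.9 × 1.227 ≈ 15.8 µg/mL

15.8 µg/mL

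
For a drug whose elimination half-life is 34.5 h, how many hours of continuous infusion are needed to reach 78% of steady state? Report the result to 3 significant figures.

75.4 hours

k = ln 2 / 34.5 = 0.02009 h⁻¹
f = 1 − e^(−kt)  ⇒  t = −ln(1 − f) / k
t = −ln(1 − 0.78) / 0.02009 = 1.514 / 0.02009 ≈ 75.4 hours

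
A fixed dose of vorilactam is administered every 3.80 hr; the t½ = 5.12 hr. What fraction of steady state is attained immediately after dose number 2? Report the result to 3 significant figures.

0.643

k = ln 2 / 5.12 = 0.1354 hr⁻¹
f_n = 1 − e^(−nkτ) = 1 − e^(−2 × 0.1354 × 3.80) = 1 − e^(−1.029) = 1 − 0.3574 ≈ 0.643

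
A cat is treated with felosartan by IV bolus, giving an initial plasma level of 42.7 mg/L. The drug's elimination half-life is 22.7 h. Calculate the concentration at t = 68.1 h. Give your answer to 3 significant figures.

k = ln 2 / 22.7 = 0.03054 h⁻¹
C(t) = C₀ e^(−kt) = 42.7 × e^(−0.03054 × 68.1) = 42.7 × e^(−2.079) = 42.7 × 0.1250 ≈ 5.34 mg/L

5.34 mg/L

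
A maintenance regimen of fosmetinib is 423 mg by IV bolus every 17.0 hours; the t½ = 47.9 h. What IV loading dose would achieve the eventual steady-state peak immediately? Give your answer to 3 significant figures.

k = ln 2 / 47.9 = 0.01447 h⁻¹
Accumulation ratio R = 1 / (1 − e^(−kτ)) = 1 / (1 − e^(−0.01447×17.0)) = 1 / (1 − 0.7819) = 4.585
Loading dose = maintenance dose × R = 423 × 4.585 ≈ 1940 mg

1940 mg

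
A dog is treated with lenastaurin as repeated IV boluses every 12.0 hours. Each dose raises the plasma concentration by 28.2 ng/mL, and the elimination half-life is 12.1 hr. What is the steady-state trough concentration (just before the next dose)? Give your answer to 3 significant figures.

28.5 ng/mL

k = ln 2 / 12.1 = 0.05728 hr⁻¹
Fraction remaining after one interval: e^(−kτ) = e^(−0.05728 × 12.0) = 0.5029
R = 1 / (1 − 0.5029) = 2.012
Css,max = 28.2 × 2.012 = 56.73 ng/mL
Css,min = Css,max × e^(−kτ) = 56.73 × 0.5029 ≈ 28.5 ng/mL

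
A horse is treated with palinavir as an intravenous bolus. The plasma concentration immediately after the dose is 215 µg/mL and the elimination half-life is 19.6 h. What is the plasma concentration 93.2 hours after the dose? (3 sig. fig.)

k = ln 2 / 19.6 = 0.03536 h⁻¹
93.2 h is 4.755 half-lives, so C = 215 × (1/2)^4.755 = 215 × 0.03703 ≈ 7.96 µg/mL

7.96 µg/mL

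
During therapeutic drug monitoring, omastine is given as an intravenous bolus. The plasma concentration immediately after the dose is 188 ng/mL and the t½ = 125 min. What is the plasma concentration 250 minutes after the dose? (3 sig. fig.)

k = ln 2 / 125 = 0.005545 min⁻¹
C(t) = C₀ e^(−kt) = 188 × e^(−0.005545 × 250) = 188 × e^(−1.386) = 188 × 0.2500 ≈ 47.0 ng/mL

47.0 ng/mL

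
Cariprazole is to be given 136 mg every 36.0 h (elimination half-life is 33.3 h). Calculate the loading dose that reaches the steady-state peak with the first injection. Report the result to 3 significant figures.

k = ln 2 / 33.3 = 0.02082 h⁻¹
Accumulation ratio R = 1 / (1 − e^(−kτ)) = 1 / (1 − e^(−0.02082×36.0)) = 1 / (1 − 0.4727) = 1.896
Loading dose = maintenance dose × R = 136 × 1.896 ≈ 258 mg

258 mg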